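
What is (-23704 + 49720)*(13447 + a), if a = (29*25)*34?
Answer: 991131552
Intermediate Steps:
a = 24650 (a = 725*34 = 24650)
(-23704 + 49720)*(13447 + a) = (-23704 + 49720)*(13447 + 24650) = 26016*38097 = 991131552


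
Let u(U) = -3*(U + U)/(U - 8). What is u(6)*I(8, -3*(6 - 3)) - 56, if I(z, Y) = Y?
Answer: -218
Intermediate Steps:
u(U) = -6*U/(-8 + U) (u(U) = -3*2*U/(-8 + U) = -6*U/(-8 + U))
u(6)*I(8, -3*(6 - 3)) - 56 = (-6*6/(-8 + 6))*(-3*(6 - 3)) - 56 = (-6*6/(-2))*(-3*3) - 56 = -6*6*(-½)*(-9) - 56 = 18*(-9) - 56 = -162 - 56 = -218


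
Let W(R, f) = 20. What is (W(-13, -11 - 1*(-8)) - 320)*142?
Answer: -42600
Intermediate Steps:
(W(-13, -11 - 1*(-8)) - 320)*142 = (20 - 320)*142 = -300*142 = -42600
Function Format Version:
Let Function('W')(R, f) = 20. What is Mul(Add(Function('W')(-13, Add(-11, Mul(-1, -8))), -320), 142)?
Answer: -42600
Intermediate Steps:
Mul(Add(Function('W')(-13, Add(-11, Mul(-1, -8))), -320), 142) = Mul(Add(20, -320), 142) = Mul(-300, 142) = -42600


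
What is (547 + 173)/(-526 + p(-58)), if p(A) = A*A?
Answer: 120/473 ≈ 0.25370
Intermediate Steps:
p(A) = A²
(547 + 173)/(-526 + p(-58)) = (547 + 173)/(-526 + (-58)²) = 720/(-526 + 3364) = 720/2838 = 720*(1/2838) = 120/473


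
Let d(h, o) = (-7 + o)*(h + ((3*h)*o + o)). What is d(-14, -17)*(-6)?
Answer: 98352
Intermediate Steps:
d(h, o) = (-7 + o)*(h + o + 3*h*o) (d(h, o) = (-7 + o)*(h + (3*h*o + o)) = (-7 + o)*(h + (o + 3*h*o)) = (-7 + o)*(h + o + 3*h*o))
d(-14, -17)*(-6) = ((-17)**2 - 7*(-14) - 7*(-17) - 20*(-14)*(-17) + 3*(-14)*(-17)**2)*(-6) = (289 + 98 + 119 - 4760 + 3*(-14)*289)*(-6) = (289 + 98 + 119 - 4760 - 12138)*(-6) = -16392*(-6) = 98352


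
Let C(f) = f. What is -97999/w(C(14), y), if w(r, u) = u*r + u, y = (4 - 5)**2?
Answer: -97999/15 ≈ -6533.3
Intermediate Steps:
y = 1 (y = (-1)**2 = 1)
w(r, u) = u + r*u (w(r, u) = r*u + u = u + r*u)
-97999/w(C(14), y) = -97999/(1 + 14) = -97999/(1*15) = -97999/15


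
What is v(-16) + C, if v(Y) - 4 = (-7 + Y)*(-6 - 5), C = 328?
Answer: 585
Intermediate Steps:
v(Y) = 81 - 11*Y (v(Y) = 4 + (-7 + Y)*(-6 - 5) = 4 + (-7 + Y)*(-11) = 4 + (77 - 11*Y) = 81 - 11*Y)
v(-16) + C = (81 - 11*(-16)) + 328 = (81 + 176) + 328 = 257 + 328 = 585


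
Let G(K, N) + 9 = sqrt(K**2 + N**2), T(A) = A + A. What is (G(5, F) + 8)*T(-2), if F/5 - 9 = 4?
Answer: 4 - 20*sqrt(170) ≈ -256.77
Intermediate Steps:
F = 65 (F = 45 + 5*4 = 45 + 20 = 65)
T(A) = 2*A
G(K, N) = -9 + sqrt(K**2 + N**2)
(G(5, F) + 8)*T(-2) = ((-9 + sqrt(5**2 + 65**2)) + 8)*(2*(-2)) = ((-9 + sqrt(25 + 4225)) + 8)*(-4) = ((-9 + sqrt(4250)) + 8)*(-4) = ((-9 + 5*sqrt(170)) + 8)*(-4) = (-1 + 5*sqrt(170))*(-4) = 4 - 20*sqrt(170)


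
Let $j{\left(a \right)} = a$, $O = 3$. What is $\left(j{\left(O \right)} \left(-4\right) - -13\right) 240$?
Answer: $240$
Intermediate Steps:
$\left(j{\left(O \right)} \left(-4\right) - -13\right) 240 = \left(3 \left(-4\right) - -13\right) 240 = \left(-12 + 13\right) 240 = 1 \cdot 240 = 240$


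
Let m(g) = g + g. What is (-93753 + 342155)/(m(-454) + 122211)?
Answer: 35486/17329 ≈ 2.0478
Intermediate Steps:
m(g) = 2*g
(-93753 + 342155)/(m(-454) + 122211) = (-93753 + 342155)/(2*(-454) + 122211) = 248402/(-908 + 122211) = 248402/121303 = 248402*(1/121303) = 35486/17329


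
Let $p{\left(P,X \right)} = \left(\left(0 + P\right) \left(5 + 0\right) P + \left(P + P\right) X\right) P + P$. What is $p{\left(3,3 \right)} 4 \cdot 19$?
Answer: $14592$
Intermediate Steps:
$p{\left(P,X \right)} = P + P \left(5 P^{2} + 2 P X\right)$ ($p{\left(P,X \right)} = \left(P 5 P + 2 P X\right) P + P = \left(5 P P + 2 P X\right) P + P = \left(5 P^{2} + 2 P X\right) P + P = P \left(5 P^{2} + 2 P X\right) + P = P + P \left(5 P^{2} + 2 P X\right)$)
$p{\left(3,3 \right)} 4 \cdot 19 = 3 \left(1 + 5 \cdot 3^{2} + 2 \cdot 3 \cdot 3\right) 4 \cdot 19 = 3 \left(1 + 5 \cdot 9 + 18\right) 4 \cdot 19 = 3 \left(1 + 45 + 18\right) 4 \cdot 19 = 3 \cdot 64 \cdot 4 \cdot 19 = 192 \cdot 4 \cdot 19 = 768 \cdot 19 = 14592$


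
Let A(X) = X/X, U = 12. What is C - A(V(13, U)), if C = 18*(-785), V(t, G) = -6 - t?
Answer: -14131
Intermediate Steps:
A(X) = 1
C = -14130
C - A(V(13, U)) = -14130 - 1*1 = -14130 - 1 = -14131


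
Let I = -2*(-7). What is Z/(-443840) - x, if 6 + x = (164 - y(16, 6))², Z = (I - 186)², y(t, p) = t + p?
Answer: -559184769/27740 ≈ -20158.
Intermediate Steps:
I = 14
y(t, p) = p + t
Z = 29584 (Z = (14 - 186)² = (-172)² = 29584)
x = 20158 (x = -6 + (164 - (6 + 16))² = -6 + (164 - 1*22)² = -6 + (164 - 22)² = -6 + 142² = -6 + 20164 = 20158)
Z/(-443840) - x = 29584/(-443840) - 1*20158 = 29584*(-1/443840) - 20158 = -1849/27740 - 20158 = -559184769/27740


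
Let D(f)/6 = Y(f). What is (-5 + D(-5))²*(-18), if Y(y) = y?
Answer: -22050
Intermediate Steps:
D(f) = 6*f
(-5 + D(-5))²*(-18) = (-5 + 6*(-5))²*(-18) = (-5 - 30)²*(-18) = (-35)²*(-18) = 1225*(-18) = -22050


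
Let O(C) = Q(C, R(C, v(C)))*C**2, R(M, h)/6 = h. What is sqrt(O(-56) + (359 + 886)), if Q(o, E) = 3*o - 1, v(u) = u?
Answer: I*sqrt(528739) ≈ 727.14*I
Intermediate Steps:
R(M, h) = 6*h
Q(o, E) = -1 + 3*o
O(C) = C**2*(-1 + 3*C) (O(C) = (-1 + 3*C)*C**2 = C**2*(-1 + 3*C))
sqrt(O(-56) + (359 + 886)) = sqrt((-56)**2*(-1 + 3*(-56)) + (359 + 886)) = sqrt(3136*(-1 - 168) + 1245) = sqrt(3136*(-169) + 1245) = sqrt(-529984 + 1245) = sqrt(-528739) = I*sqrt(528739)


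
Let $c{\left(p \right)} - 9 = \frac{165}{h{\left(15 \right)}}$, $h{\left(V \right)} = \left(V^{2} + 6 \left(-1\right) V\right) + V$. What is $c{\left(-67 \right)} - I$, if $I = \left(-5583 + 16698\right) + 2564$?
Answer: $- \frac{136689}{10} \approx -13669.0$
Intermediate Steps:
$h{\left(V \right)} = V^{2} - 5 V$ ($h{\left(V \right)} = \left(V^{2} - 6 V\right) + V = V^{2} - 5 V$)
$I = 13679$ ($I = 11115 + 2564 = 13679$)
$c{\left(p \right)} = \frac{101}{10}$ ($c{\left(p \right)} = 9 + \frac{165}{15 \left(-5 + 15\right)} = 9 + \frac{165}{15 \cdot 10} = 9 + \frac{165}{150} = 9 + 165 \cdot \frac{1}{150} = 9 + \frac{11}{10} = \frac{101}{10}$)
$c{\left(-67 \right)} - I = \frac{101}{10} - 13679 = - \frac{136689}{10}$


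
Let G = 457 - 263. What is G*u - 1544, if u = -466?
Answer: -91948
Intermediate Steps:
G = 194
G*u - 1544 = 194*(-466) - 1544 = -90404 - 1544 = -91948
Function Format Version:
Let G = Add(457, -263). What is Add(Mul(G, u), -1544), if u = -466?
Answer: -91948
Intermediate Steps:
G = 194
Add(Mul(G, u), -1544) = Add(Mul(194, -466), -1544) = Add(-90404, -1544) = -91948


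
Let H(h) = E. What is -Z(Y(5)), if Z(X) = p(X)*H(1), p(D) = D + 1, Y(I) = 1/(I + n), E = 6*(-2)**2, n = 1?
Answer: -28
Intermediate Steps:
E = 24 (E = 6*4 = 24)
H(h) = 24
Y(I) = 1/(1 + I) (Y(I) = 1/(I + 1) = 1/(1 + I))
p(D) = 1 + D
Z(X) = 24 + 24*X (Z(X) = (1 + X)*24 = 24 + 24*X)
-Z(Y(5)) = -(24 + 24/(1 + 5)) = -(24 + 24/6) = -(24 + 24*(1/6)) = -(24 + 4) = -1*28 = -28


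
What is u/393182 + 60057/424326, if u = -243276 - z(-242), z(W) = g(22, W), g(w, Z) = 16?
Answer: -13270298303/27806224222 ≈ -0.47724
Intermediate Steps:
z(W) = 16
u = -243292 (u = -243276 - 1*16 = -243276 - 16 = -243292)
u/393182 + 60057/424326 = -243292/393182 + 60057/424326 = -243292*1/393182 + 60057*(1/424326) = -121646/196591 + 20019/141442 = -13270298303/27806224222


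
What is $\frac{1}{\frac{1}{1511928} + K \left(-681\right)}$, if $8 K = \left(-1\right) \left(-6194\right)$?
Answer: $- \frac{1511928}{797185582973} \approx -1.8966 \cdot 10^{-6}$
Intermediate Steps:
$K = \frac{3097}{4}$ ($K = \frac{\left(-1\right) \left(-6194\right)}{8} = \frac{1}{8} \cdot 6194 = \frac{3097}{4} \approx 774.25$)
$\frac{1}{\frac{1}{1511928} + K \left(-681\right)} = \frac{1}{\frac{1}{1511928} + \frac{3097}{4} \left(-681\right)} = \frac{1}{\frac{1}{1511928} - \frac{2109057}{4}} = \frac{1}{- \frac{797185582973}{1511928}} = - \frac{1511928}{797185582973}$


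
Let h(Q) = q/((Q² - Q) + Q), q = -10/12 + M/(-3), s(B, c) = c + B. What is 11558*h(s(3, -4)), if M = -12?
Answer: 109801/3 ≈ 36600.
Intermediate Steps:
s(B, c) = B + c
q = 19/6 (q = -10/12 - 12/(-3) = -10*1/12 - 12*(-⅓) = -⅚ + 4 = 19/6 ≈ 3.1667)
h(Q) = 19/(6*Q²) (h(Q) = 19/(6*((Q² - Q) + Q)) = 19/(6*(Q²)) = 19/(6*Q²))
11558*h(s(3, -4)) = 11558*(19/(6*(3 - 4)²)) = 11558*((19/6)/(-1)²) = 11558*((19/6)*1) = 11558*(19/6) = 109801/3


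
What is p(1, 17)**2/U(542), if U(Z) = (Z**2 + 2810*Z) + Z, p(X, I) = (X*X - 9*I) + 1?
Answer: 22801/1817326 ≈ 0.012546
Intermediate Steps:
p(X, I) = 1 + X**2 - 9*I (p(X, I) = (X**2 - 9*I) + 1 = 1 + X**2 - 9*I)
U(Z) = Z**2 + 2811*Z
p(1, 17)**2/U(542) = (1 + 1**2 - 9*17)**2/((542*(2811 + 542))) = (1 + 1 - 153)**2/((542*3353)) = (-151)**2/1817326 = 22801*(1/1817326) = 22801/1817326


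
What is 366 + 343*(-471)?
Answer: -161187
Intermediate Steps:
366 + 343*(-471) = 366 - 161553 = -161187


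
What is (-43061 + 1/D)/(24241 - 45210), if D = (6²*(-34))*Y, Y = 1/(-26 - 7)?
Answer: 17568877/8555352 ≈ 2.0536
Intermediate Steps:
Y = -1/33 (Y = 1/(-33) = -1/33 ≈ -0.030303)
D = 408/11 (D = (6²*(-34))*(-1/33) = (36*(-34))*(-1/33) = -1224*(-1/33) = 408/11 ≈ 37.091)
(-43061 + 1/D)/(24241 - 45210) = (-43061 + 1/(408/11))/(24241 - 45210) = (-43061 + 11/408)/(-20969) = -17568877/408*(-1/20969) = 17568877/8555352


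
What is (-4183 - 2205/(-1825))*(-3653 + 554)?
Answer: 4730171046/365 ≈ 1.2959e+7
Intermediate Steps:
(-4183 - 2205/(-1825))*(-3653 + 554) = (-4183 - 2205*(-1/1825))*(-3099) = (-4183 + 441/365)*(-3099) = -1526354/365*(-3099) = 4730171046/365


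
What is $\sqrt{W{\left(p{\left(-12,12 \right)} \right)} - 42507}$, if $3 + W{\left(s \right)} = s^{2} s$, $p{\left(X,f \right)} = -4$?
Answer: $i \sqrt{42574} \approx 206.33 i$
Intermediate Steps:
$W{\left(s \right)} = -3 + s^{3}$ ($W{\left(s \right)} = -3 + s^{2} s = -3 + s^{3}$)
$\sqrt{W{\left(p{\left(-12,12 \right)} \right)} - 42507} = \sqrt{\left(-3 + \left(-4\right)^{3}\right) - 42507} = \sqrt{\left(-3 - 64\right) - 42507} = \sqrt{-67 - 42507} = \sqrt{-42574} = i \sqrt{42574}$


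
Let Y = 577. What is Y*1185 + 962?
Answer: 684707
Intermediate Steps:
Y*1185 + 962 = 577*1185 + 962 = 683745 + 962 = 684707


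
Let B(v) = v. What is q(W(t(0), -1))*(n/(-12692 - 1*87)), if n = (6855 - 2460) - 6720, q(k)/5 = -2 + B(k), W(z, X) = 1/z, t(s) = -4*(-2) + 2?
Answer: -44175/25558 ≈ -1.7284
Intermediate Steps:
t(s) = 10 (t(s) = 8 + 2 = 10)
q(k) = -10 + 5*k (q(k) = 5*(-2 + k) = -10 + 5*k)
n = -2325 (n = 4395 - 6720 = -2325)
q(W(t(0), -1))*(n/(-12692 - 1*87)) = (-10 + 5/10)*(-2325/(-12692 - 1*87)) = (-10 + 5*(⅒))*(-2325/(-12692 - 87)) = (-10 + ½)*(-2325/(-12779)) = -(-44175)*(-1)/(2*12779) = -19/2*2325/12779 = -44175/25558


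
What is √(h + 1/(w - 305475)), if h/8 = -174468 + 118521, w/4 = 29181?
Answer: I*√15945763298076327/188751 ≈ 669.01*I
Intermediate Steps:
w = 116724 (w = 4*29181 = 116724)
h = -447576 (h = 8*(-174468 + 118521) = 8*(-55947) = -447576)
√(h + 1/(w - 305475)) = √(-447576 + 1/(116724 - 305475)) = √(-447576 + 1/(-188751)) = √(-447576 - 1/188751) = √(-84480417577/188751) = I*√15945763298076327/188751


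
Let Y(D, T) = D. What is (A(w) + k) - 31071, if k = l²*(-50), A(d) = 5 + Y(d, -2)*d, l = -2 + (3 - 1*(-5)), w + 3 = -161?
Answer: -5970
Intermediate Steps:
w = -164 (w = -3 - 161 = -164)
l = 6 (l = -2 + (3 + 5) = -2 + 8 = 6)
A(d) = 5 + d² (A(d) = 5 + d*d = 5 + d²)
k = -1800 (k = 6²*(-50) = 36*(-50) = -1800)
(A(w) + k) - 31071 = ((5 + (-164)²) - 1800) - 31071 = ((5 + 26896) - 1800) - 31071 = (26901 - 1800) - 31071 = 25101 - 31071 = -5970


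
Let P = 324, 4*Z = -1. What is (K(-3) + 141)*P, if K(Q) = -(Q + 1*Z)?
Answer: 46737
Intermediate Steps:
Z = -¼ (Z = (¼)*(-1) = -¼ ≈ -0.25000)
K(Q) = ¼ - Q (K(Q) = -(Q + 1*(-¼)) = -(Q - ¼) = -(-¼ + Q) = ¼ - Q)
(K(-3) + 141)*P = ((¼ - 1*(-3)) + 141)*324 = ((¼ + 3) + 141)*324 = (13/4 + 141)*324 = (577/4)*324 = 46737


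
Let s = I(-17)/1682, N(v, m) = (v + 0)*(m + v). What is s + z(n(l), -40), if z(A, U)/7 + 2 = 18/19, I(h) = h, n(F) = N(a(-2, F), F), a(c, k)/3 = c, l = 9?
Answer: -235803/31958 ≈ -7.3785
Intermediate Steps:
a(c, k) = 3*c
N(v, m) = v*(m + v)
n(F) = 36 - 6*F (n(F) = (3*(-2))*(F + 3*(-2)) = -6*(F - 6) = -6*(-6 + F) = 36 - 6*F)
z(A, U) = -140/19 (z(A, U) = -14 + 7*(18/19) = -14 + 126/19 = -140/19)
s = -17/1682 ≈ -0.010107
s + z(n(l), -40) = -17/1682 - 140/19 = -235803/31958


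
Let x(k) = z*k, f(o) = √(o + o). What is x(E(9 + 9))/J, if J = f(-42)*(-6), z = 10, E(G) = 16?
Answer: 40*I*√21/63 ≈ 2.9096*I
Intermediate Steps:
f(o) = √2*√o (f(o) = √(2*o) = √2*√o)
x(k) = 10*k
J = -12*I*√21 (J = (√2*√(-42))*(-6) = (√2*(I*√42))*(-6) = (2*I*√21)*(-6) = -12*I*√21 ≈ -54.991*I)
x(E(9 + 9))/J = (10*16)/((-12*I*√21)) = 160*(I*√21/252) = 40*I*√21/63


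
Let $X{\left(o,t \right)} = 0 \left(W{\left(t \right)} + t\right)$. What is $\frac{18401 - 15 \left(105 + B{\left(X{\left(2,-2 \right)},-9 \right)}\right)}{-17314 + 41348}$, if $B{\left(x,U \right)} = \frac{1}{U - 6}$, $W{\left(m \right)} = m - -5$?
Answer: $\frac{16827}{24034} \approx 0.70013$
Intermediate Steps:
$W{\left(m \right)} = 5 + m$ ($W{\left(m \right)} = m + 5 = 5 + m$)
$X{\left(o,t \right)} = 0$ ($X{\left(o,t \right)} = 0 \left(\left(5 + t\right) + t\right) = 0 \left(5 + 2 t\right) = 0$)
$B{\left(x,U \right)} = \frac{1}{-6 + U}$
$\frac{18401 - 15 \left(105 + B{\left(X{\left(2,-2 \right)},-9 \right)}\right)}{-17314 + 41348} = \frac{18401 - 15 \left(105 + \frac{1}{-6 - 9}\right)}{-17314 + 41348} = \frac{18401 - 15 \left(105 + \frac{1}{-15}\right)}{24034} = \left(18401 - 15 \left(105 - \frac{1}{15}\right)\right) \frac{1}{24034} = \left(18401 - 1574\right) \frac{1}{24034} = 16827 \cdot \frac{1}{24034} = \frac{16827}{24034}$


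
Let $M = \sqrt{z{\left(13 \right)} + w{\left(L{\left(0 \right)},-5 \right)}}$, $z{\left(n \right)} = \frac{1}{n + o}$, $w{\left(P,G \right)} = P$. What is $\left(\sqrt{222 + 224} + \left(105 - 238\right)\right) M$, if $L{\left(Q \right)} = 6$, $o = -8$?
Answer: $\frac{\sqrt{155} \left(-133 + \sqrt{446}\right)}{5} \approx -278.58$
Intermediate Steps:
$z{\left(n \right)} = \frac{1}{-8 + n}$ ($z{\left(n \right)} = \frac{1}{n - 8} = \frac{1}{-8 + n}$)
$M = \frac{\sqrt{155}}{5}$ ($M = \sqrt{\frac{1}{-8 + 13} + 6} = \sqrt{\frac{1}{5} + 6} = \sqrt{\frac{31}{5}} = \frac{\sqrt{155}}{5} \approx 2.49$)
$\left(\sqrt{222 + 224} + \left(105 - 238\right)\right) M = \left(\sqrt{222 + 224} + \left(105 - 238\right)\right) \frac{\sqrt{155}}{5} = \left(\sqrt{446} + \left(105 - 238\right)\right) \frac{\sqrt{155}}{5} = \left(\sqrt{446} - 133\right) \frac{\sqrt{155}}{5} = \left(-133 + \sqrt{446}\right) \frac{\sqrt{155}}{5} = \frac{\sqrt{155} \left(-133 + \sqrt{446}\right)}{5}$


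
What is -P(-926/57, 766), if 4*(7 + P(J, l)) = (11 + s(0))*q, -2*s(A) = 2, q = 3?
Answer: -½ ≈ -0.50000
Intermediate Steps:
s(A) = -1 (s(A) = -½*2 = -1)
P(J, l) = ½ (P(J, l) = -7 + ((11 - 1)*3)/4 = -7 + (10*3)/4 = -7 + (¼)*30 = -7 + 15/2 = ½)
-P(-926/57, 766) = -1*½ = -½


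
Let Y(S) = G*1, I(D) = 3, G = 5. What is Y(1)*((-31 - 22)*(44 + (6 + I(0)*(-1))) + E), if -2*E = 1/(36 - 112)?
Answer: -1893155/152 ≈ -12455.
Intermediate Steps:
E = 1/152 (E = -1/(2*(36 - 112)) = -½/(-76) = -½*(-1/76) = 1/152 ≈ 0.0065789)
Y(S) = 5 (Y(S) = 5*1 = 5)
Y(1)*((-31 - 22)*(44 + (6 + I(0)*(-1))) + E) = 5*((-31 - 22)*(44 + (6 + 3*(-1))) + 1/152) = 5*(-53*(44 + (6 - 3)) + 1/152) = 5*(-53*(44 + 3) + 1/152) = 5*(-53*47 + 1/152) = 5*(-2491 + 1/152) = 5*(-378631/152) = -1893155/152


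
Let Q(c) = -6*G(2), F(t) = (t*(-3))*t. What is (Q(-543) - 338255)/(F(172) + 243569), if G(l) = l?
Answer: -338267/154817 ≈ -2.1849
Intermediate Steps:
F(t) = -3*t**2 (F(t) = (-3*t)*t = -3*t**2)
Q(c) = -12 (Q(c) = -6*2 = -12)
(Q(-543) - 338255)/(F(172) + 243569) = (-12 - 338255)/(-3*172**2 + 243569) = -338267/(-3*29584 + 243569) = -338267/(-88752 + 243569) = -338267/154817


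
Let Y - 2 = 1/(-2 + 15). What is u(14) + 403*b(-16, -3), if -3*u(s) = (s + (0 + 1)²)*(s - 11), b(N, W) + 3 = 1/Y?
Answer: -27809/27 ≈ -1030.0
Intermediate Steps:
Y = 27/13 (Y = 2 + 1/(-2 + 15) = 2 + 1/13 = 27/13 ≈ 2.0769)
b(N, W) = -68/27 (b(N, W) = -3 + 1/(27/13) = -3 + 13/27 = -68/27)
u(s) = -(1 + s)*(-11 + s)/3 (u(s) = -(s + (0 + 1)²)*(s - 11)/3 = -(s + 1²)*(-11 + s)/3 = -(s + 1)*(-11 + s)/3 = -(1 + s)*(-11 + s)/3)
u(14) + 403*b(-16, -3) = (11/3 - ⅓*14² + (10/3)*14) + 403*(-68/27) = (11/3 - ⅓*196 + 140/3) - 27404/27 = (11/3 - 196/3 + 140/3) - 27404/27 = -15 - 27404/27 = -27809/27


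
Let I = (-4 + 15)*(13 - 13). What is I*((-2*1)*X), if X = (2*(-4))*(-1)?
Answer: 0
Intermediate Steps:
X = 8 (X = -8*(-1) = 8)
I = 0 (I = 11*0 = 0)
I*((-2*1)*X) = 0*(-2*1*8) = 0*(-2*8) = 0*(-16) = 0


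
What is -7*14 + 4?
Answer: -94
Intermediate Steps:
-7*14 + 4 = -98 + 4 = -94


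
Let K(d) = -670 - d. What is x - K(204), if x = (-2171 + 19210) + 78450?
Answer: 96363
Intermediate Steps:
x = 95489 (x = 17039 + 78450 = 95489)
x - K(204) = 95489 - (-670 - 1*204) = 95489 - (-670 - 204) = 95489 - 1*(-874) = 95489 + 874 = 96363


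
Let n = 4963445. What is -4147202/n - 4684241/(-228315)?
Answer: 4460620829123/226645789035 ≈ 19.681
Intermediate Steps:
-4147202/n - 4684241/(-228315) = -4147202/4963445 - 4684241/(-228315) = -4147202*1/4963445 - 4684241*(-1/228315) = -4147202/4963445 + 4684241/228315 = 4460620829123/226645789035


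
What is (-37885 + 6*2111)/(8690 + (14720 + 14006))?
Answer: -25219/37416 ≈ -0.67402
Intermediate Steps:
(-37885 + 6*2111)/(8690 + (14720 + 14006)) = (-37885 + 12666)/(8690 + 28726) = -25219/37416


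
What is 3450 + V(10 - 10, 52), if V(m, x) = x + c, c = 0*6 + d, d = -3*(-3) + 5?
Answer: 3516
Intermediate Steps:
d = 14 (d = 9 + 5 = 14)
c = 14 (c = 0*6 + 14 = 0 + 14 = 14)
V(m, x) = 14 + x (V(m, x) = x + 14 = 14 + x)
3450 + V(10 - 10, 52) = 3450 + (14 + 52) = 3450 + 66 = 3516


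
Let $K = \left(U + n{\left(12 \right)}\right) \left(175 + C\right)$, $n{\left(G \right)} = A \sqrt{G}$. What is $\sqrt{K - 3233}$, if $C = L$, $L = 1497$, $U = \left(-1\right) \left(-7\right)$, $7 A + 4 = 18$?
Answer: $\sqrt{8471 + 6688 \sqrt{3}} \approx 141.62$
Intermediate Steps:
$A = 2$ ($A = - \frac{4}{7} + \frac{1}{7} \cdot 18 = - \frac{4}{7} + \frac{18}{7} = 2$)
$n{\left(G \right)} = 2 \sqrt{G}$
$U = 7$
$C = 1497$
$K = 11704 + 6688 \sqrt{3}$ ($K = \left(7 + 2 \sqrt{12}\right) \left(175 + 1497\right) = \left(7 + 2 \cdot 2 \sqrt{3}\right) 1672 = \left(7 + 4 \sqrt{3}\right) 1672 = 11704 + 6688 \sqrt{3} \approx 23288.0$)
$\sqrt{K - 3233} = \sqrt{\left(11704 + 6688 \sqrt{3}\right) - 3233} = \sqrt{8471 + 6688 \sqrt{3}}$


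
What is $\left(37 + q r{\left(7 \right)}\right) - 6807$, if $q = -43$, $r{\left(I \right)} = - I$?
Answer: $-6469$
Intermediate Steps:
$\left(37 + q r{\left(7 \right)}\right) - 6807 = \left(37 - 43 \left(\left(-1\right) 7\right)\right) - 6807 = \left(37 - -301\right) - 6807 = \left(37 + 301\right) - 6807 = 338 - 6807 = -6469$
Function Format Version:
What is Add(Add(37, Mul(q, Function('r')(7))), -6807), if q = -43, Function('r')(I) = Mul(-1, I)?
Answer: -6469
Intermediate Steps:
Add(Add(37, Mul(q, Function('r')(7))), -6807) = Add(Add(37, Mul(-43, Mul(-1, 7))), -6807) = Add(Add(37, Mul(-43, -7)), -6807) = Add(Add(37, 301), -6807) = Add(338, -6807) = -6469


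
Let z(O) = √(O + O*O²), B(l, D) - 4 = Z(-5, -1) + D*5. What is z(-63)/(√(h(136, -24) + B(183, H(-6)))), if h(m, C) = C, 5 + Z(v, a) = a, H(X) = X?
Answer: 3*√1985/2 ≈ 66.830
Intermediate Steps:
Z(v, a) = -5 + a
B(l, D) = -2 + 5*D (B(l, D) = 4 + ((-5 - 1) + D*5) = 4 + (-6 + 5*D) = -2 + 5*D)
z(O) = √(O + O³)
z(-63)/(√(h(136, -24) + B(183, H(-6)))) = √(-63 + (-63)³)/(√(-24 + (-2 + 5*(-6)))) = √(-63 - 250047)/(√(-24 + (-2 - 30))) = √(-250110)/(√(-24 - 32)) = (3*I*√27790)/(√(-56)) = (3*I*√27790)/((2*I*√14)) = (3*I*√27790)*(-I*√14/28) = 3*√1985/2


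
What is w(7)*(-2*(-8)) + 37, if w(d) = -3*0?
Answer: 37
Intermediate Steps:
w(d) = 0
w(7)*(-2*(-8)) + 37 = 0*(-2*(-8)) + 37 = 0*16 + 37 = 0 + 37 = 37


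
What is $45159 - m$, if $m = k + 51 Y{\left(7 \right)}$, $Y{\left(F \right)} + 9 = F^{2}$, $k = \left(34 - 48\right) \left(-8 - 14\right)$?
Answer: $42811$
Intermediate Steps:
$k = 308$ ($k = \left(-14\right) \left(-22\right) = 308$)
$Y{\left(F \right)} = -9 + F^{2}$
$m = 2348$ ($m = 308 + 51 \left(-9 + 7^{2}\right) = 308 + 51 \left(-9 + 49\right) = 308 + 51 \cdot 40 = 308 + 2040 = 2348$)
$45159 - m = 45159 - 2348 = 42811$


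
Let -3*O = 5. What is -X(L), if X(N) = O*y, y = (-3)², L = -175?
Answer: 15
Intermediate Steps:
O = -5/3 (O = -⅓*5 = -5/3 ≈ -1.6667)
y = 9
X(N) = -15 (X(N) = -5/3*9 = -15)
-X(L) = -1*(-15) = 15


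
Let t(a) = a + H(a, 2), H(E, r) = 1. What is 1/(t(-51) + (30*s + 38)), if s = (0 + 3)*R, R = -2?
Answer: -1/192 ≈ -0.0052083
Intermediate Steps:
t(a) = 1 + a (t(a) = a + 1 = 1 + a)
s = -6 (s = (0 + 3)*(-2) = 3*(-2) = -6)
1/(t(-51) + (30*s + 38)) = 1/((1 - 51) + (30*(-6) + 38)) = 1/(-50 + (-180 + 38)) = 1/(-50 - 142) = 1/(-192) = -1/192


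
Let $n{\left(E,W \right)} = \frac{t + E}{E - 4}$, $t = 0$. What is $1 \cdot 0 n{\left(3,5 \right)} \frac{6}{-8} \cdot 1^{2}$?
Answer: $0$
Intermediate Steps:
$n{\left(E,W \right)} = \frac{E}{-4 + E}$ ($n{\left(E,W \right)} = \frac{0 + E}{E - 4} = \frac{E}{-4 + E}$)
$1 \cdot 0 n{\left(3,5 \right)} \frac{6}{-8} \cdot 1^{2} = 1 \cdot 0 \frac{3}{-4 + 3} \frac{6}{-8} \cdot 1^{2} = 0 \frac{3}{-1} \cdot 6 \left(- \frac{1}{8}\right) 1 = 0 \cdot 3 \left(-1\right) \left(- \frac{3}{4}\right) 1 = 0 \left(-3\right) \left(- \frac{3}{4}\right) 1 = 0 \left(- \frac{3}{4}\right) 1 = 0 \cdot 1 = 0$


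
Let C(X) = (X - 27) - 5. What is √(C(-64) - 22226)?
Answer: I*√22322 ≈ 149.41*I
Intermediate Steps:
C(X) = -32 + X (C(X) = (-27 + X) - 5 = -32 + X)
√(C(-64) - 22226) = √((-32 - 64) - 22226) = √(-96 - 22226) = √(-22322) = I*√22322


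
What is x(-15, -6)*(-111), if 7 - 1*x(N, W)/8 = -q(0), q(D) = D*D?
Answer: -6216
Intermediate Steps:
q(D) = D²
x(N, W) = 56 (x(N, W) = 56 - (-8)*0² = 56 - (-8)*0 = 56 - 8*0 = 56 + 0 = 56)
x(-15, -6)*(-111) = 56*(-111) = -6216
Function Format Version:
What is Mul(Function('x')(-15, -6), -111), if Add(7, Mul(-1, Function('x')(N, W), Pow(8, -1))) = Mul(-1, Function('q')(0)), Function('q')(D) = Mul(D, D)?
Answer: -6216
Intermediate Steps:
Function('q')(D) = Pow(D, 2)
Function('x')(N, W) = 56 (Function('x')(N, W) = Add(56, Mul(-8, Mul(-1, Pow(0, 2)))) = Add(56, Mul(-8, Mul(-1, 0))) = Add(56, Mul(-8, 0)) = Add(56, 0) = 56)
Mul(Function('x')(-15, -6), -111) = Mul(56, -111) = -6216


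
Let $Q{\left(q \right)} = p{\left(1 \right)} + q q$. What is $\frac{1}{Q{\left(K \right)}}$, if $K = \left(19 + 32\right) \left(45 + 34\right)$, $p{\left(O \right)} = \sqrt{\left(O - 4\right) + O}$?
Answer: $\frac{16232841}{263505126931283} - \frac{i \sqrt{2}}{263505126931283} \approx 6.1603 \cdot 10^{-8} - 5.3669 \cdot 10^{-15} i$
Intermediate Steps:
$p{\left(O \right)} = \sqrt{-4 + 2 O}$ ($p{\left(O \right)} = \sqrt{\left(O - 4\right) + O} = \sqrt{\left(-4 + O\right) + O} = \sqrt{-4 + 2 O}$)
$K = 4029$ ($K = 51 \cdot 79 = 4029$)
$Q{\left(q \right)} = q^{2} + i \sqrt{2}$ ($Q{\left(q \right)} = \sqrt{-4 + 2 \cdot 1} + q q = \sqrt{-4 + 2} + q^{2} = \sqrt{-2} + q^{2} = i \sqrt{2} + q^{2} = q^{2} + i \sqrt{2}$)
$\frac{1}{Q{\left(K \right)}} = \frac{1}{4029^{2} + i \sqrt{2}} = \frac{1}{16232841 + i \sqrt{2}}$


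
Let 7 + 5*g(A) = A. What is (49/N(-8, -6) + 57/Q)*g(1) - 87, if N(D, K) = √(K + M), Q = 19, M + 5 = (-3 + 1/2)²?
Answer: -453/5 + 588*I*√19/95 ≈ -90.6 + 26.979*I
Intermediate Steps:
g(A) = -7/5 + A/5
M = 5/4 (M = -5 + (-3 + 1/2)² = -5 + (-3 + ½)² = -5 + (-5/2)² = -5 + 25/4 = 5/4 ≈ 1.2500)
N(D, K) = √(5/4 + K) (N(D, K) = √(K + 5/4) = √(5/4 + K))
(49/N(-8, -6) + 57/Q)*g(1) - 87 = (49/((√(5 + 4*(-6))/2)) + 57/19)*(-7/5 + (⅕)*1) - 87 = (49/((√(5 - 24)/2)) + 57*(1/19))*(-7/5 + ⅕) - 87 = (49/((√(-19)/2)) + 3)*(-6/5) - 87 = (49/(((I*√19)/2)) + 3)*(-6/5) - 87 = (49/((I*√19/2)) + 3)*(-6/5) - 87 = (49*(-2*I*√19/19) + 3)*(-6/5) - 87 = (-98*I*√19/19 + 3)*(-6/5) - 87 = (3 - 98*I*√19/19)*(-6/5) - 87 = (-18/5 + 588*I*√19/95) - 87 = -453/5 + 588*I*√19/95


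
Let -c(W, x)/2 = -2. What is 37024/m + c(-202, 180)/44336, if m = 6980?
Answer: 102595249/19341580 ≈ 5.3044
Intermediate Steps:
c(W, x) = 4 (c(W, x) = -2*(-2) = 4)
37024/m + c(-202, 180)/44336 = 37024/6980 + 4/44336 = 37024*(1/6980) + 4*(1/44336) = 9256/1745 + 1/11084 = 102595249/19341580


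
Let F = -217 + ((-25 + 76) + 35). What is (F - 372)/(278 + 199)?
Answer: -503/477 ≈ -1.0545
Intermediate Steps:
F = -131 (F = -217 + (51 + 35) = -217 + 86 = -131)
(F - 372)/(278 + 199) = (-131 - 372)/(278 + 199) = -503/477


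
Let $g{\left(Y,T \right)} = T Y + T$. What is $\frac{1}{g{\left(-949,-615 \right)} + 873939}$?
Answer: $\frac{1}{1456959} \approx 6.8636 \cdot 10^{-7}$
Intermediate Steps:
$g{\left(Y,T \right)} = T + T Y$
$\frac{1}{g{\left(-949,-615 \right)} + 873939} = \frac{1}{- 615 \left(1 - 949\right) + 873939} = \frac{1}{\left(-615\right) \left(-948\right) + 873939} = \frac{1}{583020 + 873939} = \frac{1}{1456959}$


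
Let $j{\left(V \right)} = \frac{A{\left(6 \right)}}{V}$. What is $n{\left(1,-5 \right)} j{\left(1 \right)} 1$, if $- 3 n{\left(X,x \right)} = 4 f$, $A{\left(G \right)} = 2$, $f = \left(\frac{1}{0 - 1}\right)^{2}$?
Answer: $- \frac{8}{3} \approx -2.6667$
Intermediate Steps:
$f = 1$ ($f = \left(\frac{1}{-1}\right)^{2} = \left(-1\right)^{2} = 1$)
$j{\left(V \right)} = \frac{2}{V}$
$n{\left(X,x \right)} = - \frac{4}{3}$ ($n{\left(X,x \right)} = - \frac{4 \cdot 1}{3} = \left(- \frac{1}{3}\right) 4 = - \frac{4}{3}$)
$n{\left(1,-5 \right)} j{\left(1 \right)} 1 = - \frac{4 \cdot \frac{2}{1}}{3} \cdot 1 = - \frac{4 \cdot 2 \cdot 1}{3} \cdot 1 = \left(- \frac{4}{3}\right) 2 \cdot 1 = \left(- \frac{8}{3}\right) 1 = - \frac{8}{3}$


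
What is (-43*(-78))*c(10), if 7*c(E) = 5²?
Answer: 83850/7 ≈ 11979.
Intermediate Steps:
c(E) = 25/7 (c(E) = (⅐)*5² = (⅐)*25 = 25/7)
(-43*(-78))*c(10) = -43*(-78)*(25/7) = 3354*(25/7) = 83850/7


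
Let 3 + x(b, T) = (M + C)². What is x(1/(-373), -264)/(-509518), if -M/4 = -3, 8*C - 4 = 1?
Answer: -10009/32609152 ≈ -0.00030694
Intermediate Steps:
C = 5/8 (C = ½ + (⅛)*1 = ½ + ⅛ = 5/8 ≈ 0.62500)
M = 12 (M = -4*(-3) = 12)
x(b, T) = 10009/64 (x(b, T) = -3 + (12 + 5/8)² = -3 + (101/8)² = -3 + 10201/64 = 10009/64)
x(1/(-373), -264)/(-509518) = (10009/64)/(-509518) = (10009/64)*(-1/509518) = -10009/32609152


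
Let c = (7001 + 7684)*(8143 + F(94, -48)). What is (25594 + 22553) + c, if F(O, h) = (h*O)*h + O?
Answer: 3301427052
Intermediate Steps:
F(O, h) = O + O*h**2 (F(O, h) = (O*h)*h + O = O*h**2 + O = O + O*h**2)
c = 3301378905 (c = (7001 + 7684)*(8143 + 94*(1 + (-48)**2)) = 14685*(8143 + 94*(1 + 2304)) = 14685*(8143 + 94*2305) = 14685*(8143 + 216670) = 14685*224813 = 3301378905)
(25594 + 22553) + c = (25594 + 22553) + 3301378905 = 48147 + 3301378905 = 3301427052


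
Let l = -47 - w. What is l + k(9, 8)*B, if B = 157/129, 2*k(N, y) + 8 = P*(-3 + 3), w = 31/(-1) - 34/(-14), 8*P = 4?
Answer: -21037/903 ≈ -23.297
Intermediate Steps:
P = ½ (P = (⅛)*4 = ½ ≈ 0.50000)
w = -200/7 (w = 31*(-1) - 34*(-1/14) = -31 + 17/7 = -200/7 ≈ -28.571)
k(N, y) = -4 (k(N, y) = -4 + ((-3 + 3)/2)/2 = -4 + ((½)*0)/2 = -4 + (½)*0 = -4 + 0 = -4)
l = -129/7 (l = -47 - 1*(-200/7) = -47 + 200/7 = -129/7 ≈ -18.429)
B = 157/129 (B = 157*(1/129) = 157/129 ≈ 1.2171)
l + k(9, 8)*B = -129/7 - 4*157/129 = -129/7 - 628/129 = -21037/903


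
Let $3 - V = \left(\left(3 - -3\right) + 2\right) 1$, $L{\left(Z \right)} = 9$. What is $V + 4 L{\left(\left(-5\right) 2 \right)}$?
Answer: $31$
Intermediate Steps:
$V = -5$ ($V = 3 - \left(\left(3 - -3\right) + 2\right) 1 = 3 - \left(\left(3 + 3\right) + 2\right) 1 = 3 - \left(6 + 2\right) 1 = 3 - 8 \cdot 1 = 3 - 8 = -5$)
$V + 4 L{\left(\left(-5\right) 2 \right)} = -5 + 4 \cdot 9 = -5 + 36 = 31$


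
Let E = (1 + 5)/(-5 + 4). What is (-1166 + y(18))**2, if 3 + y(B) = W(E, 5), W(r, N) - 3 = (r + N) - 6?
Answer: 1375929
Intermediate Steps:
E = -6 (E = 6/(-1) = 6*(-1) = -6)
W(r, N) = -3 + N + r (W(r, N) = 3 + ((r + N) - 6) = 3 + ((N + r) - 6) = 3 + (-6 + N + r) = -3 + N + r)
y(B) = -7 (y(B) = -3 + (-3 + 5 - 6) = -3 - 4 = -7)
(-1166 + y(18))**2 = (-1166 - 7)**2 = (-1173)**2 = 1375929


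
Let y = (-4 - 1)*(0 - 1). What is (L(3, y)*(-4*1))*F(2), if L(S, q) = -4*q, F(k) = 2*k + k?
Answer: 480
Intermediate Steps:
F(k) = 3*k
y = 5 (y = -5*(-1) = 5)
(L(3, y)*(-4*1))*F(2) = ((-4*5)*(-4*1))*(3*2) = -20*(-4)*6 = 80*6 = 480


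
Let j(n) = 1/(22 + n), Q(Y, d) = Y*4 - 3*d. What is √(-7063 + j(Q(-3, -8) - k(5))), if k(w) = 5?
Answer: I*√5939954/29 ≈ 84.042*I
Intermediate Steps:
Q(Y, d) = -3*d + 4*Y (Q(Y, d) = 4*Y - 3*d = -3*d + 4*Y)
√(-7063 + j(Q(-3, -8) - k(5))) = √(-7063 + 1/(22 + ((-3*(-8) + 4*(-3)) - 1*5))) = √(-7063 + 1/(22 + ((24 - 12) - 5))) = √(-7063 + 1/(22 + (12 - 5))) = √(-7063 + 1/(22 + 7)) = √(-7063 + 1/29) = √(-204826/29) = I*√5939954/29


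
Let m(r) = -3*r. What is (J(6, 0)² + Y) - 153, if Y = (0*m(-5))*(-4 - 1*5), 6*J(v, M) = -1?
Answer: -5507/36 ≈ -152.97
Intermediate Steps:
J(v, M) = -⅙ (J(v, M) = (⅙)*(-1) = -⅙)
Y = 0 (Y = (0*(-3*(-5)))*(-4 - 1*5) = (0*15)*(-4 - 5) = 0*(-9) = 0)
(J(6, 0)² + Y) - 153 = ((-⅙)² + 0) - 153 = (1/36 + 0) - 153 = 1/36 - 153 = -5507/36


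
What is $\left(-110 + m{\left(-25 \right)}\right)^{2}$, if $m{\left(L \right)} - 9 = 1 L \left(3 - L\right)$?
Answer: $641601$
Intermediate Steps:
$m{\left(L \right)} = 9 + L \left(3 - L\right)$ ($m{\left(L \right)} = 9 + 1 L \left(3 - L\right) = 9 + L \left(3 - L\right)$)
$\left(-110 + m{\left(-25 \right)}\right)^{2} = \left(-110 + \left(9 - \left(-25\right)^{2} + 3 \left(-25\right)\right)\right)^{2} = \left(-110 - 691\right)^{2} = \left(-801\right)^{2} = 641601$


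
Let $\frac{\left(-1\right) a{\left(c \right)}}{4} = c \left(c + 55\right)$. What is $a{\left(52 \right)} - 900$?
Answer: $-23156$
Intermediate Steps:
$a{\left(c \right)} = - 4 c \left(55 + c\right)$ ($a{\left(c \right)} = - 4 c \left(c + 55\right) = - 4 c \left(55 + c\right)$)
$a{\left(52 \right)} - 900 = \left(-4\right) 52 \left(55 + 52\right) - 900 = \left(-4\right) 52 \cdot 107 - 900 = -22256 - 900 = -23156$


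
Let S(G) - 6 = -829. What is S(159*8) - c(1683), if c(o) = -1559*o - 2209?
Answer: 2625183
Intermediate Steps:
c(o) = -2209 - 1559*o
S(G) = -823 (S(G) = 6 - 829 = -823)
S(159*8) - c(1683) = -823 - (-2209 - 1559*1683) = -823 - (-2209 - 2623797) = -823 - 1*(-2626006) = -823 + 2626006 = 2625183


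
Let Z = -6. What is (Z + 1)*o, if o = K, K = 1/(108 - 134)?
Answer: 5/26 ≈ 0.19231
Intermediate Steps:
K = -1/26 (K = 1/(-26) = -1/26 ≈ -0.038462)
o = -1/26 ≈ -0.038462
(Z + 1)*o = (-6 + 1)*(-1/26) = -5*(-1/26) = 5/26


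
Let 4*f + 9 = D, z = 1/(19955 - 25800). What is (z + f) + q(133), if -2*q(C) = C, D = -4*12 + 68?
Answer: -1490479/23380 ≈ -63.750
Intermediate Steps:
z = -1/5845 (z = 1/(-5845) = -1/5845 ≈ -0.00017109)
D = 20 (D = -48 + 68 = 20)
q(C) = -C/2
f = 11/4 (f = -9/4 + (¼)*20 = -9/4 + 5 = 11/4 ≈ 2.7500)
(z + f) + q(133) = (-1/5845 + 11/4) - ½*133 = 64291/23380 - 133/2 = -1490479/23380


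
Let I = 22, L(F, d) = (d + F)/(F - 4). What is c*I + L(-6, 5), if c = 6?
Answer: 1321/10 ≈ 132.10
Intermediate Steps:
L(F, d) = (F + d)/(-4 + F)
c*I + L(-6, 5) = 6*22 + (-6 + 5)/(-4 - 6) = 132 - 1/(-10) = 132 - ⅒*(-1) = 132 + ⅒ = 1321/10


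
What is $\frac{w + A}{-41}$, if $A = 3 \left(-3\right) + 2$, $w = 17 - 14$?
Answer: $\frac{4}{41} \approx 0.097561$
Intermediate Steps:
$w = 3$
$A = -7$ ($A = -9 + 2 = -7$)
$\frac{w + A}{-41} = \frac{3 - 7}{-41} = \left(- \frac{1}{41}\right) \left(-4\right) = \frac{4}{41}$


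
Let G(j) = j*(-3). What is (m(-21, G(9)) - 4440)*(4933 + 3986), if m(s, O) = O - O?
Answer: -39600360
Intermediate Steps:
G(j) = -3*j
m(s, O) = 0
(m(-21, G(9)) - 4440)*(4933 + 3986) = (0 - 4440)*(4933 + 3986) = -4440*8919 = -39600360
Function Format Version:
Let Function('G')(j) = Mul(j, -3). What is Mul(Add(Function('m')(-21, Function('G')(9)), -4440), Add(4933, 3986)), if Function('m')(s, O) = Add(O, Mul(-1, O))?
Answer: -39600360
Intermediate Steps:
Function('G')(j) = Mul(-3, j)
Function('m')(s, O) = 0
Mul(Add(Function('m')(-21, Function('G')(9)), -4440), Add(4933, 3986)) = Mul(Add(0, -4440), Add(4933, 3986)) = Mul(-4440, 8919) = -39600360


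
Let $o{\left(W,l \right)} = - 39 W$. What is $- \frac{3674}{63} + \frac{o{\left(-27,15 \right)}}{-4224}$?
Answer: $- \frac{5195105}{88704} \approx -58.567$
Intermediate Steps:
$- \frac{3674}{63} + \frac{o{\left(-27,15 \right)}}{-4224} = - \frac{3674}{63} + \frac{\left(-39\right) \left(-27\right)}{-4224} = \left(-3674\right) \frac{1}{63} + 1053 \left(- \frac{1}{4224}\right) = - \frac{3674}{63} - \frac{351}{1408} = - \frac{5195105}{88704}$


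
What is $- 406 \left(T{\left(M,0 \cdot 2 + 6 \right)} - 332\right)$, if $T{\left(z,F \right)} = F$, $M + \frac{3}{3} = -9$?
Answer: $132356$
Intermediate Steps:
$M = -10$ ($M = -1 - 9 = -10$)
$- 406 \left(T{\left(M,0 \cdot 2 + 6 \right)} - 332\right) = - 406 \left(\left(0 \cdot 2 + 6\right) - 332\right) = - 406 \left(\left(0 + 6\right) - 332\right) = - 406 \left(6 - 332\right) = \left(-406\right) \left(-326\right) = 132356$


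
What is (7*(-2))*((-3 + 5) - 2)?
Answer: 0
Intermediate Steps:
(7*(-2))*((-3 + 5) - 2) = -14*(2 - 2) = -14*0 = 0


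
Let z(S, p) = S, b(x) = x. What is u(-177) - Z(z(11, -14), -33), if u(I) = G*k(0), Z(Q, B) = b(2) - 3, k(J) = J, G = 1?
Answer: 1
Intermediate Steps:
Z(Q, B) = -1 (Z(Q, B) = 2 - 3 = -1)
u(I) = 0 (u(I) = 1*0 = 0)
u(-177) - Z(z(11, -14), -33) = 0 - 1*(-1) = 0 + 1 = 1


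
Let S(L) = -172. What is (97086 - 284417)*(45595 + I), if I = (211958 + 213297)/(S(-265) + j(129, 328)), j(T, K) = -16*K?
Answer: -9242898239499/1084 ≈ -8.5267e+9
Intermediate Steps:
I = -85051/1084 (I = (211958 + 213297)/(-172 - 16*328) = 425255/(-172 - 5248) = 425255/(-5420) = 425255*(-1/5420) = -85051/1084 ≈ -78.460)
(97086 - 284417)*(45595 + I) = (97086 - 284417)*(45595 - 85051/1084) = -187331*49339929/1084 = -9242898239499/1084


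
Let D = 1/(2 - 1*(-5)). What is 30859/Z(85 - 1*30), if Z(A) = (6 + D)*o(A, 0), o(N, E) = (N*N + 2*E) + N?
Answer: 30859/18920 ≈ 1.6310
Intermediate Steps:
o(N, E) = N + N² + 2*E (o(N, E) = (N² + 2*E) + N = N + N² + 2*E)
D = ⅐ (D = 1/(2 + 5) = 1/7 = ⅐ ≈ 0.14286)
Z(A) = 43*A/7 + 43*A²/7 (Z(A) = (6 + ⅐)*(A + A² + 2*0) = 43*(A + A² + 0)/7 = 43*(A + A²)/7 = 43*A/7 + 43*A²/7)
30859/Z(85 - 1*30) = 30859/((43*(85 - 1*30)*(1 + (85 - 1*30))/7)) = 30859/((43*(85 - 30)*(1 + (85 - 30))/7)) = 30859/(((43/7)*55*(1 + 55))) = 30859/(((43/7)*55*56)) = 30859/18920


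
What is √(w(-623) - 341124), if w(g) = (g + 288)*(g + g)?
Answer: √76286 ≈ 276.20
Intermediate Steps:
w(g) = 2*g*(288 + g) (w(g) = (288 + g)*(2*g) = 2*g*(288 + g))
√(w(-623) - 341124) = √(2*(-623)*(288 - 623) - 341124) = √(2*(-623)*(-335) - 341124) = √(417410 - 341124) = √76286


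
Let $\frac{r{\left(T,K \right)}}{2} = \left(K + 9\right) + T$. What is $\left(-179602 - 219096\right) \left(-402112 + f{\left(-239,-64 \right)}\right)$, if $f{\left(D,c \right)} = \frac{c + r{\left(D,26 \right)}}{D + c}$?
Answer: $\frac{48577150617872}{303} \approx 1.6032 \cdot 10^{11}$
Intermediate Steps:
$r{\left(T,K \right)} = 18 + 2 K + 2 T$ ($r{\left(T,K \right)} = 2 \left(\left(K + 9\right) + T\right) = 2 \left(\left(9 + K\right) + T\right) = 2 \left(9 + K + T\right) = 18 + 2 K + 2 T$)
$f{\left(D,c \right)} = \frac{70 + c + 2 D}{D + c}$ ($f{\left(D,c \right)} = \frac{c + \left(18 + 2 \cdot 26 + 2 D\right)}{D + c} = \frac{c + \left(18 + 52 + 2 D\right)}{D + c} = \frac{c + \left(70 + 2 D\right)}{D + c} = \frac{70 + c + 2 D}{D + c}$)
$\left(-179602 - 219096\right) \left(-402112 + f{\left(-239,-64 \right)}\right) = \left(-179602 - 219096\right) \left(-402112 + \frac{70 - 64 + 2 \left(-239\right)}{-239 - 64}\right) = \left(-179602 - 219096\right) \left(-402112 + \frac{70 - 64 - 478}{-303}\right) = - 398698 \left(-402112 - - \frac{472}{303}\right) = - 398698 \left(-402112 + \frac{472}{303}\right) = \left(-398698\right) \left(- \frac{121839464}{303}\right) = \frac{48577150617872}{303}$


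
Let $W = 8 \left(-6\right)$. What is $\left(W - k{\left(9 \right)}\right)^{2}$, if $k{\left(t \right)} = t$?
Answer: $3249$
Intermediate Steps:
$W = -48$
$\left(W - k{\left(9 \right)}\right)^{2} = \left(-48 - 9\right)^{2} = \left(-57\right)^{2} = 3249$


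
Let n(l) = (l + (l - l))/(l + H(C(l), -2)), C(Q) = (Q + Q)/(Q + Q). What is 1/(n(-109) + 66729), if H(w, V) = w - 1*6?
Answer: 114/7607215 ≈ 1.4986e-5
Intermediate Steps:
C(Q) = 1 (C(Q) = (2*Q)/((2*Q)) = (2*Q)*(1/(2*Q)) = 1)
H(w, V) = -6 + w (H(w, V) = w - 6 = -6 + w)
n(l) = l/(-5 + l) (n(l) = (l + (l - l))/(l + (-6 + 1)) = (l + 0)/(l - 5) = l/(-5 + l))
1/(n(-109) + 66729) = 1/(-109/(-5 - 109) + 66729) = 1/(-109/(-114) + 66729) = 1/(-109*(-1/114) + 66729) = 1/(109/114 + 66729) = 1/(7607215/114) = 114/7607215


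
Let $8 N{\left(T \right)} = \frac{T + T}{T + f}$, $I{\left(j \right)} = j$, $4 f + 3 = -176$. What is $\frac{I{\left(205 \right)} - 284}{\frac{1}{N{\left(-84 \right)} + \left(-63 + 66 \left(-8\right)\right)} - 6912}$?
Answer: $\frac{24038199}{2103190787} \approx 0.011429$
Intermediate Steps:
$f = - \frac{179}{4}$ ($f = - \frac{3}{4} + \frac{1}{4} \left(-176\right) = - \frac{3}{4} - 44 = - \frac{179}{4} \approx -44.75$)
$N{\left(T \right)} = \frac{T}{4 \left(- \frac{179}{4} + T\right)}$ ($N{\left(T \right)} = \frac{\left(T + T\right) \frac{1}{T - \frac{179}{4}}}{8} = \frac{2 T \frac{1}{- \frac{179}{4} + T}}{8} = \frac{T}{4 \left(- \frac{179}{4} + T\right)}$)
$\frac{I{\left(205 \right)} - 284}{\frac{1}{N{\left(-84 \right)} + \left(-63 + 66 \left(-8\right)\right)} - 6912} = \frac{205 - 284}{\frac{1}{- \frac{84}{-179 + 4 \left(-84\right)} + \left(-63 + 66 \left(-8\right)\right)} - 6912} = - \frac{79}{\frac{1}{- \frac{84}{-179 - 336} - 591} - 6912} = - \frac{79}{\frac{1}{- \frac{84}{-515} - 591} - 6912} = - \frac{79}{\frac{1}{\left(-84\right) \left(- \frac{1}{515}\right) - 591} - 6912} = - \frac{79}{\frac{1}{\frac{84}{515} - 591} - 6912} = - \frac{79}{\frac{1}{- \frac{304281}{515}} - 6912} = - \frac{79}{- \frac{515}{304281} - 6912} = - \frac{79}{- \frac{2103190787}{304281}} = \left(-79\right) \left(- \frac{304281}{2103190787}\right) = \frac{24038199}{2103190787}$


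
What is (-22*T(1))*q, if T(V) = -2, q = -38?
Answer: -1672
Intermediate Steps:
(-22*T(1))*q = -22*(-2)*(-38) = 44*(-38) = -1672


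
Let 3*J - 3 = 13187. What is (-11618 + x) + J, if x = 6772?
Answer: -1348/3 ≈ -449.33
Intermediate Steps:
J = 13190/3 (J = 1 + (1/3)*13187 = 1 + 13187/3 = 13190/3 ≈ 4396.7)
(-11618 + x) + J = (-11618 + 6772) + 13190/3 = -4846 + 13190/3 = -1348/3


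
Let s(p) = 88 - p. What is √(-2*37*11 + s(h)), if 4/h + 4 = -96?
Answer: I*√18149/5 ≈ 26.944*I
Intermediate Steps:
h = -1/25 (h = 4/(-4 - 96) = 4/(-100) = 4*(-1/100) = -1/25 ≈ -0.040000)
√(-2*37*11 + s(h)) = √(-2*37*11 + (88 - 1*(-1/25))) = √(-74*11 + (88 + 1/25)) = √(-814 + 2201/25) = √(-18149/25) = I*√18149/5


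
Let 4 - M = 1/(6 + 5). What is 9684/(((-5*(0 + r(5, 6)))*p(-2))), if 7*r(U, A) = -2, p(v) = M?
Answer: 372834/215 ≈ 1734.1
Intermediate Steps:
M = 43/11 (M = 4 - 1/(6 + 5) = 4 - 1/11 = 43/11 ≈ 3.9091)
p(v) = 43/11
r(U, A) = -2/7 (r(U, A) = (⅐)*(-2) = -2/7)
9684/(((-5*(0 + r(5, 6)))*p(-2))) = 9684/((-5*(0 - 2/7)*(43/11))) = 9684/((-5*(-2/7)*(43/11))) = 9684/(((10/7)*(43/11))) = 9684/(430/77) = 9684*(77/430) = 372834/215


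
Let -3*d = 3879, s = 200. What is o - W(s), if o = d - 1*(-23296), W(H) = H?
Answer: 21803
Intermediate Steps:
d = -1293 (d = -⅓*3879 = -1293)
o = 22003 (o = -1293 - 1*(-23296) = -1293 + 23296 = 22003)
o - W(s) = 22003 - 1*200 = 22003 - 200 = 21803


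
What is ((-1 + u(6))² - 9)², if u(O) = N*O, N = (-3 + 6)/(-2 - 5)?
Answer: 33856/2401 ≈ 14.101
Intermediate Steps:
N = -3/7 (N = 3/(-7) = 3*(-⅐) = -3/7 ≈ -0.42857)
u(O) = -3*O/7
((-1 + u(6))² - 9)² = ((-1 - 3/7*6)² - 9)² = ((-1 - 18/7)² - 9)² = ((-25/7)² - 9)² = (625/49 - 9)² = (184/49)² = 33856/2401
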